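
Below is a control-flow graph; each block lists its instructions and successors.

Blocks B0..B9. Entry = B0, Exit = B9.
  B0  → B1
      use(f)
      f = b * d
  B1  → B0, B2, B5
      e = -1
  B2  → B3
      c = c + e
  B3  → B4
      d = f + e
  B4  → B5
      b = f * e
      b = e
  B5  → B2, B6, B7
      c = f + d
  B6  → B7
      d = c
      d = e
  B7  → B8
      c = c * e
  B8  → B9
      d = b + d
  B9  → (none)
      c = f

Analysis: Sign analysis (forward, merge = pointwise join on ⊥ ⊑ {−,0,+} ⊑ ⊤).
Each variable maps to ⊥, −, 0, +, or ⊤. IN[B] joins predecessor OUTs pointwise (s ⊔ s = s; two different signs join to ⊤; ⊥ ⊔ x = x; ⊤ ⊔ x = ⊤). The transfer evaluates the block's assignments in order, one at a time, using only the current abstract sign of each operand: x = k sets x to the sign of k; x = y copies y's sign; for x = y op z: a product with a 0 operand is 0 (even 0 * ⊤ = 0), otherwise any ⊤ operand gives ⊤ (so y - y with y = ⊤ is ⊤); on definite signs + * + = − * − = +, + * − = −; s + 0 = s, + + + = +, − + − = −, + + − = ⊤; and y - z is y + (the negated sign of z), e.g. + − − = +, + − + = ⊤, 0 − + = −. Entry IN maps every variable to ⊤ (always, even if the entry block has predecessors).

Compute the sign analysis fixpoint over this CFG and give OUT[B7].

Answer: {a: ⊤, b: ⊤, c: ⊤, d: ⊤, e: -, f: ⊤}

Working:
Fixpoint table:
  B0:  IN=(all ⊤)  OUT=(all ⊤)
  B1:  IN=(all ⊤)  OUT={e:-; rest ⊤}
  B2:  IN={e:-; rest ⊤}  OUT={e:-; rest ⊤}
  B3:  IN={e:-; rest ⊤}  OUT={e:-; rest ⊤}
  B4:  IN={e:-; rest ⊤}  OUT={b:-, e:-; rest ⊤}
  B5:  IN={e:-; rest ⊤}  OUT={e:-; rest ⊤}
  B6:  IN={e:-; rest ⊤}  OUT={d:-, e:-; rest ⊤}
  B7:  IN={e:-; rest ⊤}  OUT={e:-; rest ⊤}
  B8:  IN={e:-; rest ⊤}  OUT={e:-; rest ⊤}
  B9:  IN={e:-; rest ⊤}  OUT={e:-; rest ⊤}

Merge at B7: IN[B7] = OUT[B5] ⊔ OUT[B6] = {a: ⊤, b: ⊤, c: ⊤, d: ⊤, e: -, f: ⊤}
Applying B7's transfer function to that IN value gives OUT[B7] (row B7 above).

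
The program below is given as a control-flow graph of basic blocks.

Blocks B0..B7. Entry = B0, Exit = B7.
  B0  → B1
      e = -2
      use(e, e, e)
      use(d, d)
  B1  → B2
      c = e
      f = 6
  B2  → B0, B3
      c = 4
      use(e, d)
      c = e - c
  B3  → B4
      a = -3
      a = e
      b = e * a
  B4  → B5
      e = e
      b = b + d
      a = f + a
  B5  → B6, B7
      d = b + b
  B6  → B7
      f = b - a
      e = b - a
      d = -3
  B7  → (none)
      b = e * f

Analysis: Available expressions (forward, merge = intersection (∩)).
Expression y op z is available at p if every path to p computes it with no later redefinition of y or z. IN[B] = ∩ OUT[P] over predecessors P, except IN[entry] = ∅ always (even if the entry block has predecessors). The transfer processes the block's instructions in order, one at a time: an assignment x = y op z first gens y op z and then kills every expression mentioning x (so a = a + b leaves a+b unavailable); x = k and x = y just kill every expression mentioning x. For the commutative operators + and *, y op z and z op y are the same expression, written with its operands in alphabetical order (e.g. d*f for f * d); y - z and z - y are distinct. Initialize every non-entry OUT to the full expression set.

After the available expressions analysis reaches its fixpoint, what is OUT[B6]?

Answer: {b+b, b-a}

Derivation:
Converged values:
  B0: | IN={} | OUT={}
  B1: | IN={} | OUT={}
  B2: | IN={} | OUT={}
  B3: | IN={} | OUT={a*e}
  B4: | IN={a*e} | OUT={}
  B5: | IN={} | OUT={b+b}
  B6: | IN={b+b} | OUT={b+b, b-a}
  B7: | IN={b+b} | OUT={e*f}

Merge at B6: IN[B6] = OUT[B5] = {b+b}
Applying B6's transfer function to that IN value gives OUT[B6] (row B6 above).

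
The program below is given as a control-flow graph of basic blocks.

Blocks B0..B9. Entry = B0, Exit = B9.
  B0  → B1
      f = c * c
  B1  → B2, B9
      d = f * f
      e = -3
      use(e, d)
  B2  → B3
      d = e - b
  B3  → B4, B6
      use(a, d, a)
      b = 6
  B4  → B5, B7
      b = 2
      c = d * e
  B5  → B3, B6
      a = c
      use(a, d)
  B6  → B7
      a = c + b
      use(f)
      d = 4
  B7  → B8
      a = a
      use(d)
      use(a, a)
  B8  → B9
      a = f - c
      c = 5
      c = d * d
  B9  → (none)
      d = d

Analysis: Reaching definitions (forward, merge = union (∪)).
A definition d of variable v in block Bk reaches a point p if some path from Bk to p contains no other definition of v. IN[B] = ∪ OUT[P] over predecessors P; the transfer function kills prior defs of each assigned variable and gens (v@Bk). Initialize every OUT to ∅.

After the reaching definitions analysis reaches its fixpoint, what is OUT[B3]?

Answer: {a@B5, b@B3, c@B4, d@B2, e@B1, f@B0}

Working:
Fixpoint table:
  B0:  IN={}  OUT={f@B0}
  B1:  IN={f@B0}  OUT={d@B1, e@B1, f@B0}
  B2:  IN={d@B1, e@B1, f@B0}  OUT={d@B2, e@B1, f@B0}
  B3:  IN={a@B5, b@B4, c@B4, d@B2, e@B1, f@B0}  OUT={a@B5, b@B3, c@B4, d@B2, e@B1, f@B0}
  B4:  IN={a@B5, b@B3, c@B4, d@B2, e@B1, f@B0}  OUT={a@B5, b@B4, c@B4, d@B2, e@B1, f@B0}
  B5:  IN={a@B5, b@B4, c@B4, d@B2, e@B1, f@B0}  OUT={a@B5, b@B4, c@B4, d@B2, e@B1, f@B0}
  B6:  IN={a@B5, b@B3, b@B4, c@B4, d@B2, e@B1, f@B0}  OUT={a@B6, b@B3, b@B4, c@B4, d@B6, e@B1, f@B0}
  B7:  IN={a@B5, a@B6, b@B3, b@B4, c@B4, d@B2, d@B6, e@B1, f@B0}  OUT={a@B7, b@B3, b@B4, c@B4, d@B2, d@B6, e@B1, f@B0}
  B8:  IN={a@B7, b@B3, b@B4, c@B4, d@B2, d@B6, e@B1, f@B0}  OUT={a@B8, b@B3, b@B4, c@B8, d@B2, d@B6, e@B1, f@B0}
  B9:  IN={a@B8, b@B3, b@B4, c@B8, d@B1, d@B2, d@B6, e@B1, f@B0}  OUT={a@B8, b@B3, b@B4, c@B8, d@B9, e@B1, f@B0}

Merge at B3: IN[B3] = OUT[B2] ⊔ OUT[B5] = {a@B5, b@B4, c@B4, d@B2, e@B1, f@B0}
Applying B3's transfer function to that IN value gives OUT[B3] (row B3 above).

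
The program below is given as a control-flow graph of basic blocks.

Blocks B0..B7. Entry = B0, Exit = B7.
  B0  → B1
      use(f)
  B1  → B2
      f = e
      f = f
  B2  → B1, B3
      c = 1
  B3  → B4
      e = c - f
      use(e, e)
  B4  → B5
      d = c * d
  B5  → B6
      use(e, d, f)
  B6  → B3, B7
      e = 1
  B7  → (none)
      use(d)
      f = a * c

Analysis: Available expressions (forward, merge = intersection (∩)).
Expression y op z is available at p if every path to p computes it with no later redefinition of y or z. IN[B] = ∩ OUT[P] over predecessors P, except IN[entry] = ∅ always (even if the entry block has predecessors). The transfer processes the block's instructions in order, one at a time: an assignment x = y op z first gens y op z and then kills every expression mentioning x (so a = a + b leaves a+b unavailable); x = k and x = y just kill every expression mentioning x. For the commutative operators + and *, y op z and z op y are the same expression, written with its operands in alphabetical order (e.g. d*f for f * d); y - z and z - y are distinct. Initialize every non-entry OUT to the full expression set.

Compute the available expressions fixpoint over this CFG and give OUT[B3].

Answer: {c-f}

Derivation:
Converged values:
  B0:  IN={}  OUT={}
  B1:  IN={}  OUT={}
  B2:  IN={}  OUT={}
  B3:  IN={}  OUT={c-f}
  B4:  IN={c-f}  OUT={c-f}
  B5:  IN={c-f}  OUT={c-f}
  B6:  IN={c-f}  OUT={c-f}
  B7:  IN={c-f}  OUT={a*c}

Merge at B3: IN[B3] = OUT[B2] ∩ OUT[B6] = {}
Applying B3's transfer function to that IN value gives OUT[B3] (row B3 above).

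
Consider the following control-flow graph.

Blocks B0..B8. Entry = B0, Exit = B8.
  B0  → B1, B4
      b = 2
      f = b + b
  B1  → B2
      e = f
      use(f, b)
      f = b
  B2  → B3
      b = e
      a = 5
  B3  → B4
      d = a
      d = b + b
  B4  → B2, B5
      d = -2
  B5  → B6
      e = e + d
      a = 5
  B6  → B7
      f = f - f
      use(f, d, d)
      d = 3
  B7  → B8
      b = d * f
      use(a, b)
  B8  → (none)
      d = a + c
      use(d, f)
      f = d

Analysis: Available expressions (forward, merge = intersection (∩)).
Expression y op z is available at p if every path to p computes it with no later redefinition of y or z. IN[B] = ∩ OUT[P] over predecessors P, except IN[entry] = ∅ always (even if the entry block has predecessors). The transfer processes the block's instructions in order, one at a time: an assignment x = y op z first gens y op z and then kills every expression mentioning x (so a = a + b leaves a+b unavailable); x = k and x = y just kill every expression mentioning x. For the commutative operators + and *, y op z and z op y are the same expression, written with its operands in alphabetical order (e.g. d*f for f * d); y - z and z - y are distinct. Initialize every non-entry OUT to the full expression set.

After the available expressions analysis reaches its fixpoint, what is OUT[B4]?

Answer: {b+b}

Derivation:
Converged values:
  B0: | IN={} | OUT={b+b}
  B1: | IN={b+b} | OUT={b+b}
  B2: | IN={b+b} | OUT={}
  B3: | IN={} | OUT={b+b}
  B4: | IN={b+b} | OUT={b+b}
  B5: | IN={b+b} | OUT={b+b}
  B6: | IN={b+b} | OUT={b+b}
  B7: | IN={b+b} | OUT={d*f}
  B8: | IN={d*f} | OUT={a+c}

Merge at B4: IN[B4] = OUT[B0] ∩ OUT[B3] = {b+b}
Applying B4's transfer function to that IN value gives OUT[B4] (row B4 above).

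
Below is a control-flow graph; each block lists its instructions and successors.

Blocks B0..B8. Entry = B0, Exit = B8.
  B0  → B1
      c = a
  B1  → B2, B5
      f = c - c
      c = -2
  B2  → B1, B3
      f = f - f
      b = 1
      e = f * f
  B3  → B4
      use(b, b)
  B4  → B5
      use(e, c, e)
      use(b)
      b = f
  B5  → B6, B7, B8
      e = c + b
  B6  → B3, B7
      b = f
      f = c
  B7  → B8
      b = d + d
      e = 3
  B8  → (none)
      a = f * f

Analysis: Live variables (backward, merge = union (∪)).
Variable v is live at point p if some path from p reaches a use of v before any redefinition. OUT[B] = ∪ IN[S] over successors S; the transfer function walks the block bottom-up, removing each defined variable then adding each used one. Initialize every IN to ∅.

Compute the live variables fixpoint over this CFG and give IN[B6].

Fixpoint table:
  B0: | IN={a, b, d} | OUT={b, c, d}
  B1: | IN={b, c, d} | OUT={b, c, d, f}
  B2: | IN={c, d, f} | OUT={b, c, d, e, f}
  B3: | IN={b, c, d, e, f} | OUT={b, c, d, e, f}
  B4: | IN={b, c, d, e, f} | OUT={b, c, d, f}
  B5: | IN={b, c, d, f} | OUT={c, d, e, f}
  B6: | IN={c, d, e, f} | OUT={b, c, d, e, f}
  B7: | IN={d, f} | OUT={f}
  B8: | IN={f} | OUT={}

Merge at B6: OUT[B6] = IN[B3] ⊔ IN[B7] = {b, c, d, e, f}
Applying B6's transfer function to that OUT value gives IN[B6] (row B6 above).

Answer: {c, d, e, f}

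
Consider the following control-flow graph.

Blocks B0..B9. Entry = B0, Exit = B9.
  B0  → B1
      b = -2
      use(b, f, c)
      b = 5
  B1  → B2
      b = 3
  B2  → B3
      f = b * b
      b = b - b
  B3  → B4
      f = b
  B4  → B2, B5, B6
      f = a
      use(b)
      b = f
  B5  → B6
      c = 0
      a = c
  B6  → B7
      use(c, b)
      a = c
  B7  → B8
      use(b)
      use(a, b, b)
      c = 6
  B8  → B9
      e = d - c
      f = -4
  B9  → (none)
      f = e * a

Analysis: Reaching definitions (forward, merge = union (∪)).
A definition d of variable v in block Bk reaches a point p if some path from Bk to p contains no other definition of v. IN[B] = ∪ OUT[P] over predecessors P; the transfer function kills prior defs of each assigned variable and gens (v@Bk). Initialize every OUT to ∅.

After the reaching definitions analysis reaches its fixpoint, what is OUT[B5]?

Fixpoint table:
  B0:   IN={}   OUT={b@B0}
  B1:   IN={b@B0}   OUT={b@B1}
  B2:   IN={b@B1, b@B4, f@B4}   OUT={b@B2, f@B2}
  B3:   IN={b@B2, f@B2}   OUT={b@B2, f@B3}
  B4:   IN={b@B2, f@B3}   OUT={b@B4, f@B4}
  B5:   IN={b@B4, f@B4}   OUT={a@B5, b@B4, c@B5, f@B4}
  B6:   IN={a@B5, b@B4, c@B5, f@B4}   OUT={a@B6, b@B4, c@B5, f@B4}
  B7:   IN={a@B6, b@B4, c@B5, f@B4}   OUT={a@B6, b@B4, c@B7, f@B4}
  B8:   IN={a@B6, b@B4, c@B7, f@B4}   OUT={a@B6, b@B4, c@B7, e@B8, f@B8}
  B9:   IN={a@B6, b@B4, c@B7, e@B8, f@B8}   OUT={a@B6, b@B4, c@B7, e@B8, f@B9}

Merge at B5: IN[B5] = OUT[B4] = {b@B4, f@B4}
Applying B5's transfer function to that IN value gives OUT[B5] (row B5 above).

Answer: {a@B5, b@B4, c@B5, f@B4}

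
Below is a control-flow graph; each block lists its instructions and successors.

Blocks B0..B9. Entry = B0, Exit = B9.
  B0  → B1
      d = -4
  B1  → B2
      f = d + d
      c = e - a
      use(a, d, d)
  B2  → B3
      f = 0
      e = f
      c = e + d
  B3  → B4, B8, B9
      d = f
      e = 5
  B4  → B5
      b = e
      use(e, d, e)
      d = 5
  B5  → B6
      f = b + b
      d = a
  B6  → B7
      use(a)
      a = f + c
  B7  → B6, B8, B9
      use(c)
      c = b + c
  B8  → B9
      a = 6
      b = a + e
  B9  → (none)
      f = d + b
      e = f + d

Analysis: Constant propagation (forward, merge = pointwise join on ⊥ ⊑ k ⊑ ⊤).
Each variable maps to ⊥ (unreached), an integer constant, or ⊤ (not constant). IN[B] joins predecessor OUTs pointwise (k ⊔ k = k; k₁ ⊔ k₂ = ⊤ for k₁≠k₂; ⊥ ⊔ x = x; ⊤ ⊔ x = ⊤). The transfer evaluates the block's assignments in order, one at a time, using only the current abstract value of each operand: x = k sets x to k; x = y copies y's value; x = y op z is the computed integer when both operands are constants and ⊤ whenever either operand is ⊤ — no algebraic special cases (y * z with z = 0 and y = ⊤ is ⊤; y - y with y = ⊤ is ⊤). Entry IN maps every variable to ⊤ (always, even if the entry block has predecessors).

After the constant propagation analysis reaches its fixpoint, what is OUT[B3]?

Answer: {a: ⊤, b: ⊤, c: -4, d: 0, e: 5, f: 0}

Working:
Per-block solution:
  B0:  IN=(all ⊤)  OUT={d:-4; rest ⊤}
  B1:  IN={d:-4; rest ⊤}  OUT={d:-4, f:-8; rest ⊤}
  B2:  IN={d:-4, f:-8; rest ⊤}  OUT={c:-4, d:-4, e:0, f:0; rest ⊤}
  B3:  IN={c:-4, d:-4, e:0, f:0; rest ⊤}  OUT={c:-4, d:0, e:5, f:0; rest ⊤}
  B4:  IN={c:-4, d:0, e:5, f:0; rest ⊤}  OUT={b:5, c:-4, d:5, e:5, f:0; rest ⊤}
  B5:  IN={b:5, c:-4, d:5, e:5, f:0; rest ⊤}  OUT={b:5, c:-4, e:5, f:10; rest ⊤}
  B6:  IN={b:5, e:5, f:10; rest ⊤}  OUT={b:5, e:5, f:10; rest ⊤}
  B7:  IN={b:5, e:5, f:10; rest ⊤}  OUT={b:5, e:5, f:10; rest ⊤}
  B8:  IN={e:5; rest ⊤}  OUT={a:6, b:11, e:5; rest ⊤}
  B9:  IN={e:5; rest ⊤}  OUT=(all ⊤)

Merge at B3: IN[B3] = OUT[B2] = {a: ⊤, b: ⊤, c: -4, d: -4, e: 0, f: 0}
Applying B3's transfer function to that IN value gives OUT[B3] (row B3 above).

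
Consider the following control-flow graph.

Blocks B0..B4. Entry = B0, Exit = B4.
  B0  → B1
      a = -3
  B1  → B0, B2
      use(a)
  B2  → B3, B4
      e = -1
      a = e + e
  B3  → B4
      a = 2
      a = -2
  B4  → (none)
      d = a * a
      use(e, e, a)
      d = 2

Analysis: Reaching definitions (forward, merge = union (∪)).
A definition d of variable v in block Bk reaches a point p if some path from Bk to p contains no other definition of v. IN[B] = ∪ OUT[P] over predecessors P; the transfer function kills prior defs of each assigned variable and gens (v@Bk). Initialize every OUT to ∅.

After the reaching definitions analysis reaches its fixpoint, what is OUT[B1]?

Per-block solution:
  B0: | IN={a@B0} | OUT={a@B0}
  B1: | IN={a@B0} | OUT={a@B0}
  B2: | IN={a@B0} | OUT={a@B2, e@B2}
  B3: | IN={a@B2, e@B2} | OUT={a@B3, e@B2}
  B4: | IN={a@B2, a@B3, e@B2} | OUT={a@B2, a@B3, d@B4, e@B2}

Merge at B1: IN[B1] = OUT[B0] = {a@B0}
Applying B1's transfer function to that IN value gives OUT[B1] (row B1 above).

Answer: {a@B0}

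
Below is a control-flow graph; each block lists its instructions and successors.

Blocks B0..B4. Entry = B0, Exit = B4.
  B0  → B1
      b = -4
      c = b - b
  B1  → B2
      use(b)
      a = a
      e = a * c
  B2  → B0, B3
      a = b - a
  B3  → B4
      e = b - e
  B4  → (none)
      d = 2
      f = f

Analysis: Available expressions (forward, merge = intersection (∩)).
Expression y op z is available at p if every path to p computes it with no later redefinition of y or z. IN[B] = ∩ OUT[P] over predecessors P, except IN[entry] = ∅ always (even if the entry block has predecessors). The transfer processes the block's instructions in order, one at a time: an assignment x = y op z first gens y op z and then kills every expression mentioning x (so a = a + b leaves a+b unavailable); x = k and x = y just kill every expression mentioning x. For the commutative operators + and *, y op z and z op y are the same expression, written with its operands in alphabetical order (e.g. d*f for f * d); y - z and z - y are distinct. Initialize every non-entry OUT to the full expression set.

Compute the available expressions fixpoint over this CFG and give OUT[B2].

Fixpoint table:
  B0: | IN={} | OUT={b-b}
  B1: | IN={b-b} | OUT={a*c, b-b}
  B2: | IN={a*c, b-b} | OUT={b-b}
  B3: | IN={b-b} | OUT={b-b}
  B4: | IN={b-b} | OUT={b-b}

Merge at B2: IN[B2] = OUT[B1] = {a*c, b-b}
Applying B2's transfer function to that IN value gives OUT[B2] (row B2 above).

Answer: {b-b}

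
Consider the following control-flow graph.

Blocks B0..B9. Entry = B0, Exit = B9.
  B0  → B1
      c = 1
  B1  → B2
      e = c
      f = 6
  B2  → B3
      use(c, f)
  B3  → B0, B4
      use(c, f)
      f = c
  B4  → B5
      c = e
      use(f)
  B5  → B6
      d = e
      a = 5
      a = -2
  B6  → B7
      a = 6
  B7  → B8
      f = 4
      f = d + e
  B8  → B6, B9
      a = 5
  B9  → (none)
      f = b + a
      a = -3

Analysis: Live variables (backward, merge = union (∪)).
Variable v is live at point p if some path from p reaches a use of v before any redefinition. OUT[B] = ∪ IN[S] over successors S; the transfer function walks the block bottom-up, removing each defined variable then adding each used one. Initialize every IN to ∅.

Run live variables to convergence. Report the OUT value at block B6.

Answer: {b, d, e}

Trace:
Converged values:
  B0:   IN={b}   OUT={b, c}
  B1:   IN={b, c}   OUT={b, c, e, f}
  B2:   IN={b, c, e, f}   OUT={b, c, e, f}
  B3:   IN={b, c, e, f}   OUT={b, e, f}
  B4:   IN={b, e, f}   OUT={b, e}
  B5:   IN={b, e}   OUT={b, d, e}
  B6:   IN={b, d, e}   OUT={b, d, e}
  B7:   IN={b, d, e}   OUT={b, d, e}
  B8:   IN={b, d, e}   OUT={a, b, d, e}
  B9:   IN={a, b}   OUT={}

Merge at B6: OUT[B6] = IN[B7] = {b, d, e}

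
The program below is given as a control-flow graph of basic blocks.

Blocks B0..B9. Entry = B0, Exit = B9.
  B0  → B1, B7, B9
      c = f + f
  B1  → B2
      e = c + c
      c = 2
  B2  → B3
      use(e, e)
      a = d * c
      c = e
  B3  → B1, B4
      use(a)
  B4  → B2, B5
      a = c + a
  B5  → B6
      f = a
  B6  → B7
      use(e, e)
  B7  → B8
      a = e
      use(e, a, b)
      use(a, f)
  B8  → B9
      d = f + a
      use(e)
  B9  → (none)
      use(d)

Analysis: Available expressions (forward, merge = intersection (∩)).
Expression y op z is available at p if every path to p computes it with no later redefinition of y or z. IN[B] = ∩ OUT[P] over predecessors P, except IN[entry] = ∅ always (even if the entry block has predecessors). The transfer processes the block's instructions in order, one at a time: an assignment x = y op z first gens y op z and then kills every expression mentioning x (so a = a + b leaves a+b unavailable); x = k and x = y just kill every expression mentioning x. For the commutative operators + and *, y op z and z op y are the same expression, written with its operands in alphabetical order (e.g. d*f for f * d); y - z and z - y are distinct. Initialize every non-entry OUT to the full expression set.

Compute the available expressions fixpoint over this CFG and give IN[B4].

Per-block solution:
  B0:   IN={}   OUT={f+f}
  B1:   IN={f+f}   OUT={f+f}
  B2:   IN={f+f}   OUT={f+f}
  B3:   IN={f+f}   OUT={f+f}
  B4:   IN={f+f}   OUT={f+f}
  B5:   IN={f+f}   OUT={}
  B6:   IN={}   OUT={}
  B7:   IN={}   OUT={}
  B8:   IN={}   OUT={a+f}
  B9:   IN={}   OUT={}

Merge at B4: IN[B4] = OUT[B3] = {f+f}

Answer: {f+f}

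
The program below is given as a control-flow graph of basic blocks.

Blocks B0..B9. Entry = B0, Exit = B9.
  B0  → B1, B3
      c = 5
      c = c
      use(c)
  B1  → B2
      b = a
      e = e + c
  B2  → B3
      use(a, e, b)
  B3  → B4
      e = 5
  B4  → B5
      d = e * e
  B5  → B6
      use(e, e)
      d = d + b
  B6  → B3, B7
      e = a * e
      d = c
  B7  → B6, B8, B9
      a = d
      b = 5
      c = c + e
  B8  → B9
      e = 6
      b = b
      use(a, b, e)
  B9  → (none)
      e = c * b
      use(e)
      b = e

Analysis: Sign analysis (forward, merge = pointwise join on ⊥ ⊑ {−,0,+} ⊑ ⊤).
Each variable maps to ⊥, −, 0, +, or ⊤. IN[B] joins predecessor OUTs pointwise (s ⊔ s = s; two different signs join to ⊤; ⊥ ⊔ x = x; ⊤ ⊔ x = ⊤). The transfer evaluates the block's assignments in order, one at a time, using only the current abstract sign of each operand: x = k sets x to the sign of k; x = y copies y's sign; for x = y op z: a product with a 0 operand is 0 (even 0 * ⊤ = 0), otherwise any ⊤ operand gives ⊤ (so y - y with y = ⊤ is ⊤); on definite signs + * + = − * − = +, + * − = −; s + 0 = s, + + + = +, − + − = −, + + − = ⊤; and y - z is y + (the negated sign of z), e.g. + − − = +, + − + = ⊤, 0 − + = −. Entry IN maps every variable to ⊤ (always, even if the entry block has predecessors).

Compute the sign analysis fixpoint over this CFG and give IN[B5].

Answer: {a: ⊤, b: ⊤, c: ⊤, d: +, e: +, f: ⊤}

Trace:
Per-block solution:
  B0:  IN=(all ⊤)  OUT={c:+; rest ⊤}
  B1:  IN={c:+; rest ⊤}  OUT={c:+; rest ⊤}
  B2:  IN={c:+; rest ⊤}  OUT={c:+; rest ⊤}
  B3:  IN=(all ⊤)  OUT={e:+; rest ⊤}
  B4:  IN={e:+; rest ⊤}  OUT={d:+, e:+; rest ⊤}
  B5:  IN={d:+, e:+; rest ⊤}  OUT={e:+; rest ⊤}
  B6:  IN=(all ⊤)  OUT=(all ⊤)
  B7:  IN=(all ⊤)  OUT={b:+; rest ⊤}
  B8:  IN={b:+; rest ⊤}  OUT={b:+, e:+; rest ⊤}
  B9:  IN={b:+; rest ⊤}  OUT=(all ⊤)

Merge at B5: IN[B5] = OUT[B4] = {a: ⊤, b: ⊤, c: ⊤, d: +, e: +, f: ⊤}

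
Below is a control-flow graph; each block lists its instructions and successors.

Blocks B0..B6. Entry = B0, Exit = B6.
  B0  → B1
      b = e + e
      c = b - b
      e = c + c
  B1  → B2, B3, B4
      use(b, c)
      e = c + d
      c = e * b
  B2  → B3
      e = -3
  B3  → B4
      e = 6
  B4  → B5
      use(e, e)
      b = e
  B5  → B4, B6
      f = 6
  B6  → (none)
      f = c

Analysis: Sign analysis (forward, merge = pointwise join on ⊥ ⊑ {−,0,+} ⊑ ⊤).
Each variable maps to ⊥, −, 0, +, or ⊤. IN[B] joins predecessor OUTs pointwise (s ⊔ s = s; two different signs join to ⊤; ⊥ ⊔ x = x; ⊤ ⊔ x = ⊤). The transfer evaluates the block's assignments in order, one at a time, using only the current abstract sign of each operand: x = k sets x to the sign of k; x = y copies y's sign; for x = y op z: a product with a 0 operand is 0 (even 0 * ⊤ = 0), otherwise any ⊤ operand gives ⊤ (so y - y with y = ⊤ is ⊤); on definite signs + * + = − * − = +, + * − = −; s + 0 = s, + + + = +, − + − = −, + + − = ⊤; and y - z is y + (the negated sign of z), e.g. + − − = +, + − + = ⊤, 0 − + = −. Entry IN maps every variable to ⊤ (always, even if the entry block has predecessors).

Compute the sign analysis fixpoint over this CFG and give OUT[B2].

Per-block solution:
  B0:   IN=(all ⊤)   OUT=(all ⊤)
  B1:   IN=(all ⊤)   OUT=(all ⊤)
  B2:   IN=(all ⊤)   OUT={e:-; rest ⊤}
  B3:   IN=(all ⊤)   OUT={e:+; rest ⊤}
  B4:   IN=(all ⊤)   OUT=(all ⊤)
  B5:   IN=(all ⊤)   OUT={f:+; rest ⊤}
  B6:   IN={f:+; rest ⊤}   OUT=(all ⊤)

Merge at B2: IN[B2] = OUT[B1] = {a: ⊤, b: ⊤, c: ⊤, d: ⊤, e: ⊤, f: ⊤}
Applying B2's transfer function to that IN value gives OUT[B2] (row B2 above).

Answer: {a: ⊤, b: ⊤, c: ⊤, d: ⊤, e: -, f: ⊤}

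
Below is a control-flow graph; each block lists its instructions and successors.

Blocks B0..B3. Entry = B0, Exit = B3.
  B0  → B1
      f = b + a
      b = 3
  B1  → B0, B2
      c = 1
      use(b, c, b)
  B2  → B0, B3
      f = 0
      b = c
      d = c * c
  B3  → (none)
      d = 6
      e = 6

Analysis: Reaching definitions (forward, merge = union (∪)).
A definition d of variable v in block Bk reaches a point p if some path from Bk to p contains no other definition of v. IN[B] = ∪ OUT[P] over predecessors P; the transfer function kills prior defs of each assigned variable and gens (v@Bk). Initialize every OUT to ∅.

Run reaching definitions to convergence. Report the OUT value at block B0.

Answer: {b@B0, c@B1, d@B2, f@B0}

Trace:
Converged values:
  B0:   IN={b@B0, b@B2, c@B1, d@B2, f@B0, f@B2}   OUT={b@B0, c@B1, d@B2, f@B0}
  B1:   IN={b@B0, c@B1, d@B2, f@B0}   OUT={b@B0, c@B1, d@B2, f@B0}
  B2:   IN={b@B0, c@B1, d@B2, f@B0}   OUT={b@B2, c@B1, d@B2, f@B2}
  B3:   IN={b@B2, c@B1, d@B2, f@B2}   OUT={b@B2, c@B1, d@B3, e@B3, f@B2}

Merge at B0 (entry node, so the boundary value {} is joined with the incoming edge(s)): IN[B0] = {} ⊔ OUT[B1] ⊔ OUT[B2] = {b@B0, b@B2, c@B1, d@B2, f@B0, f@B2}
Applying B0's transfer function to that IN value gives OUT[B0] (row B0 above).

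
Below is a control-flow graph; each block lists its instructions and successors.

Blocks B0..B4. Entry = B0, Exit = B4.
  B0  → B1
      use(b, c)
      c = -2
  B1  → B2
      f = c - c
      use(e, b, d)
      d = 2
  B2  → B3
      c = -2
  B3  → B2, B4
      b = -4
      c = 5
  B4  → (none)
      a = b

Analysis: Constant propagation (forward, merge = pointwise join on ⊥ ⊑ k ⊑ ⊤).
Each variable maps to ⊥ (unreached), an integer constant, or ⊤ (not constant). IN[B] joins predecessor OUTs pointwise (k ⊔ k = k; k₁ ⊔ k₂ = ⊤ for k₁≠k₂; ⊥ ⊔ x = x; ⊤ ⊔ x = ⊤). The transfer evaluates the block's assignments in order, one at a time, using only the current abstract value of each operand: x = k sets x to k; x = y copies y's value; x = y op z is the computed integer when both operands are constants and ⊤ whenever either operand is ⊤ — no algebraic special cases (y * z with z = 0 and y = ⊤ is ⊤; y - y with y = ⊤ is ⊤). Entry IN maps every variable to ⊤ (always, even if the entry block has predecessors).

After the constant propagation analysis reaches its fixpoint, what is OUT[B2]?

Answer: {a: ⊤, b: ⊤, c: -2, d: 2, e: ⊤, f: 0}

Working:
Converged values:
  B0:   IN=(all ⊤)   OUT={c:-2; rest ⊤}
  B1:   IN={c:-2; rest ⊤}   OUT={c:-2, d:2, f:0; rest ⊤}
  B2:   IN={d:2, f:0; rest ⊤}   OUT={c:-2, d:2, f:0; rest ⊤}
  B3:   IN={c:-2, d:2, f:0; rest ⊤}   OUT={b:-4, c:5, d:2, f:0; rest ⊤}
  B4:   IN={b:-4, c:5, d:2, f:0; rest ⊤}   OUT={a:-4, b:-4, c:5, d:2, f:0; rest ⊤}

Merge at B2: IN[B2] = OUT[B1] ⊔ OUT[B3] = {a: ⊤, b: ⊤, c: ⊤, d: 2, e: ⊤, f: 0}
Applying B2's transfer function to that IN value gives OUT[B2] (row B2 above).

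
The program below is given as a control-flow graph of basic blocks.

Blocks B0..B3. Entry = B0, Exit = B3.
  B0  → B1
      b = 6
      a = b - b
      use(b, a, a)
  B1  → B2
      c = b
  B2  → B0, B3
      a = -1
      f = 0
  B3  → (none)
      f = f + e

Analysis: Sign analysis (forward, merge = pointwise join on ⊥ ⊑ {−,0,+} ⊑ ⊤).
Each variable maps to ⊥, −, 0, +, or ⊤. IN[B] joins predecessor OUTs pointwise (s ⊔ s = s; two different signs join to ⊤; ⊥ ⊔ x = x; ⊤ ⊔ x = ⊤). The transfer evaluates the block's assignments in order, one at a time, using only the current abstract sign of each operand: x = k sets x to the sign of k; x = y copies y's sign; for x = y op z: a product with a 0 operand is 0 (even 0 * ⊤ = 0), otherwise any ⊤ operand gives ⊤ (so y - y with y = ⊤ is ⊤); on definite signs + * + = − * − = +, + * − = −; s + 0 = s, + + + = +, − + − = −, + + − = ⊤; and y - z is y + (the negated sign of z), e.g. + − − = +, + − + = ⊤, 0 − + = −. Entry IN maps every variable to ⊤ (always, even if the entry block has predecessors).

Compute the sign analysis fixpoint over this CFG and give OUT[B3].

Answer: {a: -, b: +, c: +, d: ⊤, e: ⊤, f: ⊤}

Working:
Per-block solution:
  B0:   IN=(all ⊤)   OUT={b:+; rest ⊤}
  B1:   IN={b:+; rest ⊤}   OUT={b:+, c:+; rest ⊤}
  B2:   IN={b:+, c:+; rest ⊤}   OUT={a:-, b:+, c:+, f:0; rest ⊤}
  B3:   IN={a:-, b:+, c:+, f:0; rest ⊤}   OUT={a:-, b:+, c:+; rest ⊤}

Merge at B3: IN[B3] = OUT[B2] = {a: -, b: +, c: +, d: ⊤, e: ⊤, f: 0}
Applying B3's transfer function to that IN value gives OUT[B3] (row B3 above).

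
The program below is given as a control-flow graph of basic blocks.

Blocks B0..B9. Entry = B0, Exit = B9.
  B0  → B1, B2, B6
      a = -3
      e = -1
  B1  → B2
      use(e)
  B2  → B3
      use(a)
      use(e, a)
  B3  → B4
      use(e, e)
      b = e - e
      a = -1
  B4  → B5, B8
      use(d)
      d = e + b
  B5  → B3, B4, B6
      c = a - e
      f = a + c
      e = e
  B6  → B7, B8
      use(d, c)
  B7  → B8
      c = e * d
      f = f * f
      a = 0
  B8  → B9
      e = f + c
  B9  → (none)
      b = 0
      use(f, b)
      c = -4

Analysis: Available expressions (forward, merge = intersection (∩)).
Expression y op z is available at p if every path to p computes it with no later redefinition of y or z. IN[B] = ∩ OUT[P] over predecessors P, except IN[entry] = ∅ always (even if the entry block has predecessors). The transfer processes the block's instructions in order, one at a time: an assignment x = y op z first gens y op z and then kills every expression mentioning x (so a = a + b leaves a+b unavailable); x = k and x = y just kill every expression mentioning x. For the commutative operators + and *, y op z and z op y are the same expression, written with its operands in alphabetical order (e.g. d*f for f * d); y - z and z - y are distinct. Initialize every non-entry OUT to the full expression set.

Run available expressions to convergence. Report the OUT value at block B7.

Answer: {d*e}

Working:
Per-block solution:
  B0: | IN={} | OUT={}
  B1: | IN={} | OUT={}
  B2: | IN={} | OUT={}
  B3: | IN={} | OUT={e-e}
  B4: | IN={} | OUT={b+e}
  B5: | IN={b+e} | OUT={a+c}
  B6: | IN={} | OUT={}
  B7: | IN={} | OUT={d*e}
  B8: | IN={} | OUT={c+f}
  B9: | IN={c+f} | OUT={}

Merge at B7: IN[B7] = OUT[B6] = {}
Applying B7's transfer function to that IN value gives OUT[B7] (row B7 above).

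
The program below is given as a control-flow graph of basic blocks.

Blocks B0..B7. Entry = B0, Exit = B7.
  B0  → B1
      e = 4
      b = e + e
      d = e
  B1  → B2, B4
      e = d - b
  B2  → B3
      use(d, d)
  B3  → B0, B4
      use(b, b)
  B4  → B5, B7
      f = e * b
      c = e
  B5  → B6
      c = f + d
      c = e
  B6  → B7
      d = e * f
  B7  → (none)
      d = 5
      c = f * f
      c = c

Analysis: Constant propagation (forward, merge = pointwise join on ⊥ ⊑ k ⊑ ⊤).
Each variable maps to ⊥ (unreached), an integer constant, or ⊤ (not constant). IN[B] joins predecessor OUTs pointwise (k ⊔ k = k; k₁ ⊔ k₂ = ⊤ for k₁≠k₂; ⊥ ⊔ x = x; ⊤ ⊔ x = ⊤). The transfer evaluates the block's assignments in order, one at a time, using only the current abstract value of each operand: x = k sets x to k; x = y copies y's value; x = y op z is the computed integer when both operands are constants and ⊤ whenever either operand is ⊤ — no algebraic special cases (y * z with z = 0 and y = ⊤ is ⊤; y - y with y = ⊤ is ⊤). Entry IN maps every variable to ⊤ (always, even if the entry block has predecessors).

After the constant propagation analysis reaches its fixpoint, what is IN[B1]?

Answer: {a: ⊤, b: 8, c: ⊤, d: 4, e: 4, f: ⊤}

Derivation:
Fixpoint table:
  B0:  IN=(all ⊤)  OUT={b:8, d:4, e:4; rest ⊤}
  B1:  IN={b:8, d:4, e:4; rest ⊤}  OUT={b:8, d:4, e:-4; rest ⊤}
  B2:  IN={b:8, d:4, e:-4; rest ⊤}  OUT={b:8, d:4, e:-4; rest ⊤}
  B3:  IN={b:8, d:4, e:-4; rest ⊤}  OUT={b:8, d:4, e:-4; rest ⊤}
  B4:  IN={b:8, d:4, e:-4; rest ⊤}  OUT={b:8, c:-4, d:4, e:-4, f:-32; rest ⊤}
  B5:  IN={b:8, c:-4, d:4, e:-4, f:-32; rest ⊤}  OUT={b:8, c:-4, d:4, e:-4, f:-32; rest ⊤}
  B6:  IN={b:8, c:-4, d:4, e:-4, f:-32; rest ⊤}  OUT={b:8, c:-4, d:128, e:-4, f:-32; rest ⊤}
  B7:  IN={b:8, c:-4, e:-4, f:-32; rest ⊤}  OUT={b:8, c:1024, d:5, e:-4, f:-32; rest ⊤}

Merge at B1: IN[B1] = OUT[B0] = {a: ⊤, b: 8, c: ⊤, d: 4, e: 4, f: ⊤}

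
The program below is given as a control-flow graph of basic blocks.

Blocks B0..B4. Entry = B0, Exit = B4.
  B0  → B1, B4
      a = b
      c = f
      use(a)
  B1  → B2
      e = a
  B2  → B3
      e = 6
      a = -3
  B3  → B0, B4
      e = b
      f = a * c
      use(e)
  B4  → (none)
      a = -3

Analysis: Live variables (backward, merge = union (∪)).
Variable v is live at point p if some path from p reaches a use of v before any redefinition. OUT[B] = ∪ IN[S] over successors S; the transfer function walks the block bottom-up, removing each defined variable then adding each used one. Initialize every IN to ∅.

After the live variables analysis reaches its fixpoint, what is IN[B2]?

Fixpoint table:
  B0: | IN={b, f} | OUT={a, b, c}
  B1: | IN={a, b, c} | OUT={b, c}
  B2: | IN={b, c} | OUT={a, b, c}
  B3: | IN={a, b, c} | OUT={b, f}
  B4: | IN={} | OUT={}

Merge at B2: OUT[B2] = IN[B3] = {a, b, c}
Applying B2's transfer function to that OUT value gives IN[B2] (row B2 above).

Answer: {b, c}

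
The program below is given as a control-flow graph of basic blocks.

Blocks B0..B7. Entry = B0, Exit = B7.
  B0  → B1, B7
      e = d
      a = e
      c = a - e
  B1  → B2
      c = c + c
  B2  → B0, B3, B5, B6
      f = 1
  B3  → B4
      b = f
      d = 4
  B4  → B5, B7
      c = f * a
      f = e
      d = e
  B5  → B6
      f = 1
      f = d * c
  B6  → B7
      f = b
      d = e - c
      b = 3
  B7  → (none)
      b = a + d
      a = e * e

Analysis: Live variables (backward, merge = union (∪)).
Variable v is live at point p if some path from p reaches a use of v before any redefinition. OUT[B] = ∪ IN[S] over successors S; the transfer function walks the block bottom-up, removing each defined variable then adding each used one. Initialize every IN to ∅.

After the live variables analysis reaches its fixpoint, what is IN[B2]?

Answer: {a, b, c, d, e}

Working:
Converged values:
  B0:   IN={b, d}   OUT={a, b, c, d, e}
  B1:   IN={a, b, c, d, e}   OUT={a, b, c, d, e}
  B2:   IN={a, b, c, d, e}   OUT={a, b, c, d, e, f}
  B3:   IN={a, e, f}   OUT={a, b, e, f}
  B4:   IN={a, b, e, f}   OUT={a, b, c, d, e}
  B5:   IN={a, b, c, d, e}   OUT={a, b, c, e}
  B6:   IN={a, b, c, e}   OUT={a, d, e}
  B7:   IN={a, d, e}   OUT={}

Merge at B2: OUT[B2] = IN[B0] ⊔ IN[B3] ⊔ IN[B5] ⊔ IN[B6] = {a, b, c, d, e, f}
Applying B2's transfer function to that OUT value gives IN[B2] (row B2 above).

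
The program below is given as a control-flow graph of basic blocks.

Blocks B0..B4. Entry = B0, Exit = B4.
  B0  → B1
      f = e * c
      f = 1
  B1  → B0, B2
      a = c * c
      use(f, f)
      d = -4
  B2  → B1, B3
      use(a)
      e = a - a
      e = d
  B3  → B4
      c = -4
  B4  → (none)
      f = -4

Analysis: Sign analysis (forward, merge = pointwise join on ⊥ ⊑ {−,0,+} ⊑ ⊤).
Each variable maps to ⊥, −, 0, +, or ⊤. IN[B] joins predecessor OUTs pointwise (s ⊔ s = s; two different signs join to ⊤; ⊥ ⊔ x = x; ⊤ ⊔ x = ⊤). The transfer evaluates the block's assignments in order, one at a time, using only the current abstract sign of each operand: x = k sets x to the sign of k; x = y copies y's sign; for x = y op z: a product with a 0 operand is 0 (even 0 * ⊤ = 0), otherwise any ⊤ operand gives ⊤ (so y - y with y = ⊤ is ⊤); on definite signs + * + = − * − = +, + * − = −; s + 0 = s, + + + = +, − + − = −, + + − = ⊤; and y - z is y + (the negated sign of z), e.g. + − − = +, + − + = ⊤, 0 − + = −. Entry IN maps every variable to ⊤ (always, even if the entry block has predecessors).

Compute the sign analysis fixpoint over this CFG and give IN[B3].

Answer: {a: ⊤, b: ⊤, c: ⊤, d: -, e: -, f: +}

Working:
Converged values:
  B0: | IN=(all ⊤) | OUT={f:+; rest ⊤}
  B1: | IN={f:+; rest ⊤} | OUT={d:-, f:+; rest ⊤}
  B2: | IN={d:-, f:+; rest ⊤} | OUT={d:-, e:-, f:+; rest ⊤}
  B3: | IN={d:-, e:-, f:+; rest ⊤} | OUT={c:-, d:-, e:-, f:+; rest ⊤}
  B4: | IN={c:-, d:-, e:-, f:+; rest ⊤} | OUT={c:-, d:-, e:-, f:-; rest ⊤}

Merge at B3: IN[B3] = OUT[B2] = {a: ⊤, b: ⊤, c: ⊤, d: -, e: -, f: +}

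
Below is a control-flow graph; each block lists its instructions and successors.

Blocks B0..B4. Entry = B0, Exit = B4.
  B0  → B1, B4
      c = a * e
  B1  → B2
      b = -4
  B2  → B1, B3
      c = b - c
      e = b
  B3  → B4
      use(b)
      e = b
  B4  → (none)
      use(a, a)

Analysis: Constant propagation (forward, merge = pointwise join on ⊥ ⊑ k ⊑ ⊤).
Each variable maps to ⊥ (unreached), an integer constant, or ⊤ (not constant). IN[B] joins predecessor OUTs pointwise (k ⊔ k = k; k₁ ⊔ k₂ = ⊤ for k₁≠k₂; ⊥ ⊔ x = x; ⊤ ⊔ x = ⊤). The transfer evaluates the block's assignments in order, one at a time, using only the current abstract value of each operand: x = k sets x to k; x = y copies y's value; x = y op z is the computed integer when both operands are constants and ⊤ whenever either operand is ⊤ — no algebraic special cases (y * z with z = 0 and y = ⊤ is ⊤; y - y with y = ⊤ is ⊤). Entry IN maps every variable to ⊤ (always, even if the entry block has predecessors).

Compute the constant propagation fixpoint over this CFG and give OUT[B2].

Answer: {a: ⊤, b: -4, c: ⊤, d: ⊤, e: -4, f: ⊤}

Derivation:
Per-block solution:
  B0: | IN=(all ⊤) | OUT=(all ⊤)
  B1: | IN=(all ⊤) | OUT={b:-4; rest ⊤}
  B2: | IN={b:-4; rest ⊤} | OUT={b:-4, e:-4; rest ⊤}
  B3: | IN={b:-4, e:-4; rest ⊤} | OUT={b:-4, e:-4; rest ⊤}
  B4: | IN=(all ⊤) | OUT=(all ⊤)

Merge at B2: IN[B2] = OUT[B1] = {a: ⊤, b: -4, c: ⊤, d: ⊤, e: ⊤, f: ⊤}
Applying B2's transfer function to that IN value gives OUT[B2] (row B2 above).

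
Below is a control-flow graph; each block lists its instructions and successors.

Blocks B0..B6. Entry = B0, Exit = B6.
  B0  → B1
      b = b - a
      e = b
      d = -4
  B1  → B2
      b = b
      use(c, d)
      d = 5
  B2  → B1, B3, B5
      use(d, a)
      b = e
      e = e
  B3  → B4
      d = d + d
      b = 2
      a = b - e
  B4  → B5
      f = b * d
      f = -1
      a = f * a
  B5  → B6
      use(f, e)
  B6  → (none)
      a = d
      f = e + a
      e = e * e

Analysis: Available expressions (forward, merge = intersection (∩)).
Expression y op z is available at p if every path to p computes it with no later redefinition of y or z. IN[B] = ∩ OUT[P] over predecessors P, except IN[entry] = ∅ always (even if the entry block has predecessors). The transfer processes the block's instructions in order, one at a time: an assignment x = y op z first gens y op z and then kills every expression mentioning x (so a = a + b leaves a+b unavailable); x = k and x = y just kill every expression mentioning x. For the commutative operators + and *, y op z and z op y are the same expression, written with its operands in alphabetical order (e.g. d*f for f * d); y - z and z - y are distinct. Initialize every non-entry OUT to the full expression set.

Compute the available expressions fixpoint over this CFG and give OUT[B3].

Converged values:
  B0:   IN={}   OUT={}
  B1:   IN={}   OUT={}
  B2:   IN={}   OUT={}
  B3:   IN={}   OUT={b-e}
  B4:   IN={b-e}   OUT={b*d, b-e}
  B5:   IN={}   OUT={}
  B6:   IN={}   OUT={}

Merge at B3: IN[B3] = OUT[B2] = {}
Applying B3's transfer function to that IN value gives OUT[B3] (row B3 above).

Answer: {b-e}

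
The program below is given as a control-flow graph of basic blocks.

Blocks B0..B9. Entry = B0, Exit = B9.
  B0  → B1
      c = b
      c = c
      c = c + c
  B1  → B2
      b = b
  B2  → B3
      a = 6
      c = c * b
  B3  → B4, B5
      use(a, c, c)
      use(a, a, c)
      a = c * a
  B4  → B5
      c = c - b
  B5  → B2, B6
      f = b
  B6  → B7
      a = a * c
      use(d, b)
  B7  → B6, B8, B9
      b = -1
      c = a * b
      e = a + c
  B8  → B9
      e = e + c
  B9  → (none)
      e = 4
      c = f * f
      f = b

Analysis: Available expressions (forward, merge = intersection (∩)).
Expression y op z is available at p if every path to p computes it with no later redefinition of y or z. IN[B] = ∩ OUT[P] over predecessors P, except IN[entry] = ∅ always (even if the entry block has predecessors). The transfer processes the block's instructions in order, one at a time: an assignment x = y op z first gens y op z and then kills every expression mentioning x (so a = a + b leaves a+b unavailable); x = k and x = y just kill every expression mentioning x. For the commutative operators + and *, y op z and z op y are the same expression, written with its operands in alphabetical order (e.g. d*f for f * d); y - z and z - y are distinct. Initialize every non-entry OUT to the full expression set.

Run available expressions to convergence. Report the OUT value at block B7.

Fixpoint table:
  B0:   IN={}   OUT={}
  B1:   IN={}   OUT={}
  B2:   IN={}   OUT={}
  B3:   IN={}   OUT={}
  B4:   IN={}   OUT={}
  B5:   IN={}   OUT={}
  B6:   IN={}   OUT={}
  B7:   IN={}   OUT={a*b, a+c}
  B8:   IN={a*b, a+c}   OUT={a*b, a+c}
  B9:   IN={a*b, a+c}   OUT={a*b}

Merge at B7: IN[B7] = OUT[B6] = {}
Applying B7's transfer function to that IN value gives OUT[B7] (row B7 above).

Answer: {a*b, a+c}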